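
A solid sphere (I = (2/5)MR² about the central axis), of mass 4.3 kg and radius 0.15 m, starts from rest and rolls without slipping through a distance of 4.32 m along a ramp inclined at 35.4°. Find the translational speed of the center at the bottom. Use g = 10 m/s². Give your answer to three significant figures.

The moment of inertia is (2/5)MR², giving k ≡ I/(MR²) = 0.4.
The rolling condition ω = v/R makes the rotational term ½I(v/R)² = ½kMv², so KE_total = ½(1+k)Mv² = (7/10)Mv².
The vertical drop is h = L sinθ = 4.32 × sin35.4° = 2.502 m.
Energy conservation: Mgh = (7/10)Mv², so v = √(2gh/(1+k)) = √(2 × 10 × 2.502 / 1.4) ≈ 5.98 m/s.

v ≈ 5.98 m/s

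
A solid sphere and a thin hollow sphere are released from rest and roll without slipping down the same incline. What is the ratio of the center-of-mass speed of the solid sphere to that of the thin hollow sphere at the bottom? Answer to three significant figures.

Each satisfies Mgh = ½(1+k)Mv² with k = I/(MR²), so v ∝ 1/√(1+k).
For the solid sphere k = 0.4; for the thin hollow sphere k = 2/3.
v₁/v₂ = √((1+k₂)/(1+k₁)) = √(1.667/1.4) ≈ 1.09.

v_ratio ≈ 1.09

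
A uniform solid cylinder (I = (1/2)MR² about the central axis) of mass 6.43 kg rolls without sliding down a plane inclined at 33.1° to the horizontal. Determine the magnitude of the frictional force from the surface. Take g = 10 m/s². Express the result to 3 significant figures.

For this body I = (1/2)MR², i.e. k = I/(MR²) = 0.5.
Translational: Mg sinθ − f = Ma. Rotational about the CM: fR = Iα = kMRa, so f = kMa.
Combining, a = g sinθ/(1+k) and f = kMa = kMg sinθ/(1+k).
f = 0.5 × 6.43 × 10 × sin33.1° / 1.5 ≈ 11.7 N.

f ≈ 11.7 N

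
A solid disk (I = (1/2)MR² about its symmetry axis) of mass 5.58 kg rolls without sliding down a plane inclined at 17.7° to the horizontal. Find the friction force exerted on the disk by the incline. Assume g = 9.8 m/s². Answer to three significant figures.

The moment of inertia is (1/2)MR², giving k ≡ I/(MR²) = 0.5.
Along the incline Mg sinθ − f = Ma, and torque about the center fR = Iα = kMR²(a/R) gives f = kMa.
Combining, a = g sinθ/(1+k) and f = kMa = kMg sinθ/(1+k).
f = 0.5 × 5.58 × 9.8 × sin17.7° / 1.5 ≈ 5.54 N.

f ≈ 5.54 N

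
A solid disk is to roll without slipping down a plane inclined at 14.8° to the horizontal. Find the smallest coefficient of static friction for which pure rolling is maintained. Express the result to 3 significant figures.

μ_min ≈ 0.0881

With I = (1/2)MR², the ratio k = I/(MR²) is 0.5.
Along the incline Mg sinθ − f = Ma, and torque about the center fR = Iα = kMR²(a/R) gives f = kMa.
These give a = g sinθ/(1+k) and the required friction f = kMg sinθ/(1+k).
The normal force is N = Mg cosθ, so μ_min = f/N = k tanθ/(1+k).
μ_min = 0.5 × tan14.8° / 1.5 ≈ 0.0881.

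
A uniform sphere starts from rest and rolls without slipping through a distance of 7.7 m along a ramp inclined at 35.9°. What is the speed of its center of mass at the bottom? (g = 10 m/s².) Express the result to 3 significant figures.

Here I = (2/5)MR², so the shape factor k = I/(MR²) = 0.4.
Since it rolls without slipping, ω = v/R and KE = ½Mv² + ½Iω² = ½(1+k)Mv² = (7/10)Mv².
The vertical drop is h = L sinθ = 7.7 × sin35.9° = 4.515 m.
Setting Mgh = (7/10)Mv² gives v = √(2gh/(1+k)) = √(2·10·4.515/1.4) ≈ 8.03 m/s.

v ≈ 8.03 m/s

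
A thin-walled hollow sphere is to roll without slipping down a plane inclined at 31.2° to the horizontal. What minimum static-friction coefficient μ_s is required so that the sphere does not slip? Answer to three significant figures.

Here I = (2/3)MR², so the shape factor k = I/(MR²) = 2/3.
Newton's second law down the slope: Mg sinθ − f = Ma. The torque equation fR = Iα (with α = a/R) gives f = kMa.
These give a = g sinθ/(1+k) and the required friction f = kMg sinθ/(1+k).
With N = Mg cosθ, the no-slip condition f ≤ μN gives μ_min = f/N = k tanθ/(1+k).
μ_min = (2/3) × tan31.2° / 1.667 ≈ 0.242.

μ_min ≈ 0.242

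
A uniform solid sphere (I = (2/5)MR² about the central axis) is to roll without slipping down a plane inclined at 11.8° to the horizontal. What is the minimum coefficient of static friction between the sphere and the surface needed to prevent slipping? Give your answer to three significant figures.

μ_min ≈ 0.0597

The moment of inertia is (2/5)MR², giving k ≡ I/(MR²) = 0.4.
Newton's second law down the slope: Mg sinθ − f = Ma. The torque equation fR = Iα (with α = a/R) gives f = kMa.
These give a = g sinθ/(1+k) and the required friction f = kMg sinθ/(1+k).
With N = Mg cosθ, the no-slip condition f ≤ μN gives μ_min = f/N = k tanθ/(1+k).
μ_min = 0.4 × tan11.8° / 1.4 ≈ 0.0597.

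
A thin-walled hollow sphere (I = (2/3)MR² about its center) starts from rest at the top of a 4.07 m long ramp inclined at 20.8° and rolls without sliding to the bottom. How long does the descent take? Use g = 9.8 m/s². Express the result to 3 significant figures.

t ≈ 1.97 s

With I = (2/3)MR², the ratio k = I/(MR²) is 2/3.
Along the incline Mg sinθ − f = Ma, and torque about the center fR = Iα = kMR²(a/R) gives f = kMa.
Hence a = g sinθ/(1+k) = 9.8×sin20.8°/1.667 = 2.088 m/s².
Starting from rest, L = ½at², so t = √(2L/a) = √(2×4.07/2.088) ≈ 1.97 s.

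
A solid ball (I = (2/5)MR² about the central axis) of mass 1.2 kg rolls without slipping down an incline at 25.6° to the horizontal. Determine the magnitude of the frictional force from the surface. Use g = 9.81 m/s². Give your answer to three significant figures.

f ≈ 1.45 N

Here I = (2/5)MR², so the shape factor k = I/(MR²) = 0.4.
Translational: Mg sinθ − f = Ma. Rotational about the CM: fR = Iα = kMRa, so f = kMa.
Combining, a = g sinθ/(1+k) and f = kMa = kMg sinθ/(1+k).
f = 0.4 × 1.2 × 9.81 × sin25.6° / 1.4 ≈ 1.45 N.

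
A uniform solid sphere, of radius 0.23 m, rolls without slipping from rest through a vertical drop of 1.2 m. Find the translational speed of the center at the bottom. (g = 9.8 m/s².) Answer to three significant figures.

v ≈ 4.10 m/s

For this body I = (2/5)MR², i.e. k = I/(MR²) = 0.4.
Since it rolls without slipping, ω = v/R and KE = ½Mv² + ½Iω² = ½(1+k)Mv² = (7/10)Mv².
Energy conservation: Mgh = (7/10)Mv², so v = √(2gh/(1+k)) = √(2 × 9.8 × 1.2 / 1.4) ≈ 4.10 m/s.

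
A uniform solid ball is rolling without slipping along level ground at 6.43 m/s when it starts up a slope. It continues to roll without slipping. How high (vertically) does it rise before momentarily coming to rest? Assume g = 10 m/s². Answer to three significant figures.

h ≈ 2.89 m

With I = (2/5)MR², the ratio k = I/(MR²) is 0.4.
Rolling without slipping gives ω = v/R, so the total kinetic energy is ½Mv² + ½Iω² = ½(1+k)Mv² = (7/10)Mv².
At the top the kinetic energy is zero, so (7/10)Mv₀² = Mgh.
Thus h = (1+k)v₀²/(2g) = 1.4 × 6.43² / (2 × 10) ≈ 2.89 m.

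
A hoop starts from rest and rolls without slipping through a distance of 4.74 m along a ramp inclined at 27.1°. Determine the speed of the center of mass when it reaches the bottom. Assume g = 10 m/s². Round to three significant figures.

v ≈ 4.65 m/s

Here I = MR², so the shape factor k = I/(MR²) = 1.
Pure rolling means v = ωR; then KE = ½Mv² + ½I(v/R)² = ½(1+k)Mv² = Mv².
The vertical drop is h = L sinθ = 4.74 × sin27.1° = 2.159 m.
Setting Mgh = Mv² gives v = √(2gh/(1+k)) = √(2·10·2.159/2) ≈ 4.65 m/s.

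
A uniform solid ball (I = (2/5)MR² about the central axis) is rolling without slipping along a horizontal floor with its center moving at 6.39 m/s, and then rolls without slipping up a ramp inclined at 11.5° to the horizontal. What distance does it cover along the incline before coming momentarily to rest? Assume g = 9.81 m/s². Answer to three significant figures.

With I = (2/5)MR², the ratio k = I/(MR²) is 0.4.
The rolling condition ω = v/R makes the rotational term ½I(v/R)² = ½kMv², so KE_total = ½(1+k)Mv² = (7/10)Mv².
Setting this equal to Mgh gives the vertical rise h = (1+k)v₀²/(2g) = 1.4×6.39²/(2×9.81) = 2.914 m.
The distance along the slope is d = h/sinθ = 2.914/sin11.5° ≈ 14.6 m.

d ≈ 14.6 m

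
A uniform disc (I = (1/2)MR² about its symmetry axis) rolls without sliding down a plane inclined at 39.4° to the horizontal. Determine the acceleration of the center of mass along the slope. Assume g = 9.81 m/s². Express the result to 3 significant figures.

a ≈ 4.15 m/s²

Here I = (1/2)MR², so the shape factor k = I/(MR²) = 0.5.
Newton's second law down the slope: Mg sinθ − f = Ma. The torque equation fR = Iα (with α = a/R) gives f = kMa.
Eliminating f: Mg sinθ = (1+k)Ma, so a = g sinθ/(1+k) = 9.81 × sin39.4° / 1.5 ≈ 4.15 m/s².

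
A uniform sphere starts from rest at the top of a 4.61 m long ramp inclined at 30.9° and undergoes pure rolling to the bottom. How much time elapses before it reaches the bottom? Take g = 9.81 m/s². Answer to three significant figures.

t ≈ 1.60 s

For this body I = (2/5)MR², i.e. k = I/(MR²) = 0.4.
Newton's second law down the slope: Mg sinθ − f = Ma. The torque equation fR = Iα (with α = a/R) gives f = kMa.
Hence a = g sinθ/(1+k) = 9.81×sin30.9°/1.4 = 3.598 m/s².
With constant a from rest, t = √(2L/a) = √(2·4.61/3.598) ≈ 1.60 s.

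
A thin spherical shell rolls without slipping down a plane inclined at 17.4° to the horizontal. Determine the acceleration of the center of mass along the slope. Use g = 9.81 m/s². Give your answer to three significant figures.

For this body I = (2/3)MR², i.e. k = I/(MR²) = 2/3.
Along the incline Mg sinθ − f = Ma, and torque about the center fR = Iα = kMR²(a/R) gives f = kMa.
Eliminating f: Mg sinθ = (1+k)Ma, so a = g sinθ/(1+k) = 9.81 × sin17.4° / 1.667 ≈ 1.76 m/s².

a ≈ 1.76 m/s²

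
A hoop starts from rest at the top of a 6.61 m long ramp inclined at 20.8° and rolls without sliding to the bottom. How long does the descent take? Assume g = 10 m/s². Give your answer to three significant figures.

t ≈ 2.73 s

For this body I = MR², i.e. k = I/(MR²) = 1.
Translational: Mg sinθ − f = Ma. Rotational about the CM: fR = Iα = kMRa, so f = kMa.
Hence a = g sinθ/(1+k) = 10×sin20.8°/2 = 1.776 m/s².
With constant a from rest, t = √(2L/a) = √(2·6.61/1.776) ≈ 2.73 s.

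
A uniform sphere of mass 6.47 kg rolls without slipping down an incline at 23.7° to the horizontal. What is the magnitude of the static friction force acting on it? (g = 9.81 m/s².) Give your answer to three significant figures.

For this body I = (2/5)MR², i.e. k = I/(MR²) = 0.4.
Translational: Mg sinθ − f = Ma. Rotational about the CM: fR = Iα = kMRa, so f = kMa.
Combining, a = g sinθ/(1+k) and f = kMa = kMg sinθ/(1+k).
f = 0.4 × 6.47 × 9.81 × sin23.7° / 1.4 ≈ 7.29 N.

f ≈ 7.29 N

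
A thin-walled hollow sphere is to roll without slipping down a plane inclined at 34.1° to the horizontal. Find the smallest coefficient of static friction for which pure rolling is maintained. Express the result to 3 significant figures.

The moment of inertia is (2/3)MR², giving k ≡ I/(MR²) = 2/3.
Along the incline Mg sinθ − f = Ma, and torque about the center fR = Iα = kMR²(a/R) gives f = kMa.
These give a = g sinθ/(1+k) and the required friction f = kMg sinθ/(1+k).
With N = Mg cosθ, the no-slip condition f ≤ μN gives μ_min = f/N = k tanθ/(1+k).
μ_min = (2/3) × tan34.1° / 1.667 ≈ 0.271.

μ_min ≈ 0.271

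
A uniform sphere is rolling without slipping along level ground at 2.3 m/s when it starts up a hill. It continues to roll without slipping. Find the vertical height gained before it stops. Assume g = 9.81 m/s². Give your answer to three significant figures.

h ≈ 0.377 m

With I = (2/5)MR², the ratio k = I/(MR²) is 0.4.
Rolling without slipping gives ω = v/R, so the total kinetic energy is ½Mv² + ½Iω² = ½(1+k)Mv² = (7/10)Mv².
All of this converts to potential energy at the highest point: (7/10)Mv₀² = Mgh.
Thus h = (1+k)v₀²/(2g) = 1.4 × 2.3² / (2 × 9.81) ≈ 0.377 m.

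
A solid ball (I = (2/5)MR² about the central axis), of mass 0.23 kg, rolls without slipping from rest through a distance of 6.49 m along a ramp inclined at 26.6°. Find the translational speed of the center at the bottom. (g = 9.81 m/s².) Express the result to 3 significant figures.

v ≈ 6.38 m/s

Here I = (2/5)MR², so the shape factor k = I/(MR²) = 0.4.
Pure rolling means v = ωR; then KE = ½Mv² + ½I(v/R)² = ½(1+k)Mv² = (7/10)Mv².
The vertical drop is h = L sinθ = 6.49 × sin26.6° = 2.906 m.
Setting Mgh = (7/10)Mv² gives v = √(2gh/(1+k)) = √(2·9.81·2.906/1.4) ≈ 6.38 m/s.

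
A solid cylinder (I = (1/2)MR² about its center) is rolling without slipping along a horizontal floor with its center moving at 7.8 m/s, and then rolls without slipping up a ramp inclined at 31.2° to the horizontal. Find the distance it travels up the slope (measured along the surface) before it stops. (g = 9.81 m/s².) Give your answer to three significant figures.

With I = (1/2)MR², the ratio k = I/(MR²) is 0.5.
The rolling condition ω = v/R makes the rotational term ½I(v/R)² = ½kMv², so KE_total = ½(1+k)Mv² = (3/4)Mv².
Setting this equal to Mgh gives the vertical rise h = (1+k)v₀²/(2g) = 1.5×7.8²/(2×9.81) = 4.651 m.
Along the incline, d = h/sinθ = 4.651/sin31.2° ≈ 8.98 m.

d ≈ 8.98 m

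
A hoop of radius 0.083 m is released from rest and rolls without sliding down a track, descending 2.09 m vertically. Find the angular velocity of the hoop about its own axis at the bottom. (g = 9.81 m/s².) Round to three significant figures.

ω ≈ 54.6 rad/s

The moment of inertia is MR², giving k ≡ I/(MR²) = 1.
The rolling condition ω = v/R makes the rotational term ½I(v/R)² = ½kMv², so KE_total = ½(1+k)Mv² = Mv².
Energy conservation Mgh = ½(1+k)Mv² gives v = √(2gh/(1+k)) = √(2 × 9.81 × 2.09 / 2) = 4.528 m/s.
The angular speed follows from ω = v/R = 4.528/0.083 ≈ 54.6 rad/s.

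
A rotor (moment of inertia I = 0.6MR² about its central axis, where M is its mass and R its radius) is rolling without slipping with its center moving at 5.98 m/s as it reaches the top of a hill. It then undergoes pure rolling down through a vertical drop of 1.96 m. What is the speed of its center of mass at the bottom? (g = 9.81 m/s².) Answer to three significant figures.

The moment of inertia is 0.6MR², giving k ≡ I/(MR²) = 0.6.
Pure rolling means v = ωR; then KE = ½Mv² + ½I(v/R)² = ½(1+k)Mv² = (4/5)Mv².
Energy conservation: (4/5)Mv₀² + Mgh = (4/5)Mv², so v² = v₀² + 2gh/(1+k).
v = √(5.98² + 2×9.81×1.96/1.6) = √59.79 ≈ 7.73 m/s.

v ≈ 7.73 m/s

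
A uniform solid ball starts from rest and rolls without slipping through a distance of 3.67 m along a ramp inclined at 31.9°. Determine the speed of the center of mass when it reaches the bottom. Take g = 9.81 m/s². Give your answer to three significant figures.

v ≈ 5.21 m/s

With I = (2/5)MR², the ratio k = I/(MR²) is 0.4.
The rolling condition ω = v/R makes the rotational term ½I(v/R)² = ½kMv², so KE_total = ½(1+k)Mv² = (7/10)Mv².
The vertical drop is h = L sinθ = 3.67 × sin31.9° = 1.939 m.
Setting Mgh = (7/10)Mv² gives v = √(2gh/(1+k)) = √(2·9.81·1.939/1.4) ≈ 5.21 m/s.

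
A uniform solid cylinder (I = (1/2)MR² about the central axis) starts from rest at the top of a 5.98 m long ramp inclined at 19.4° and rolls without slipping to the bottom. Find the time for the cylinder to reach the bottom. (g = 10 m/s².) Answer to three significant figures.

t ≈ 2.32 s

The moment of inertia is (1/2)MR², giving k ≡ I/(MR²) = 0.5.
Translational: Mg sinθ − f = Ma. Rotational about the CM: fR = Iα = kMRa, so f = kMa.
Hence a = g sinθ/(1+k) = 10×sin19.4°/1.5 = 2.214 m/s².
Starting from rest, L = ½at², so t = √(2L/a) = √(2×5.98/2.214) ≈ 2.32 s.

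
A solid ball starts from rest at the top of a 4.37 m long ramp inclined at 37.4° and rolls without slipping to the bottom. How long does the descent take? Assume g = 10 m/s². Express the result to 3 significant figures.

For this body I = (2/5)MR², i.e. k = I/(MR²) = 0.4.
Translational: Mg sinθ − f = Ma. Rotational about the CM: fR = Iα = kMRa, so f = kMa.
Hence a = g sinθ/(1+k) = 10×sin37.4°/1.4 = 4.338 m/s².
With constant a from rest, t = √(2L/a) = √(2·4.37/4.338) ≈ 1.42 s.

t ≈ 1.42 s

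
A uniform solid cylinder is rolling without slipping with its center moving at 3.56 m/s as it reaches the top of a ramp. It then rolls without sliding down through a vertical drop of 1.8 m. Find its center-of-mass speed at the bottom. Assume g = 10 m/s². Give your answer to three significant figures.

Here I = (1/2)MR², so the shape factor k = I/(MR²) = 0.5.
Since it rolls without slipping, ω = v/R and KE = ½Mv² + ½Iω² = ½(1+k)Mv² = (3/4)Mv².
Conserving energy between top and bottom: (3/4)Mv² = (3/4)Mv₀² + Mgh, hence v² = v₀² + 2gh/(1+k).
v = √(3.56² + 2×10×1.8/1.5) = √36.67 ≈ 6.06 m/s.

v ≈ 6.06 m/s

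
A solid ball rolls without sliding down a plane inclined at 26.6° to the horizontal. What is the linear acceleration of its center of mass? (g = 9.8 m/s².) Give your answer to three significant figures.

Here I = (2/5)MR², so the shape factor k = I/(MR²) = 0.4.
Along the incline Mg sinθ − f = Ma, and torque about the center fR = Iα = kMR²(a/R) gives f = kMa.
Eliminating f: Mg sinθ = (1+k)Ma, so a = g sinθ/(1+k) = 9.8 × sin26.6° / 1.4 ≈ 3.13 m/s².

a ≈ 3.13 m/s²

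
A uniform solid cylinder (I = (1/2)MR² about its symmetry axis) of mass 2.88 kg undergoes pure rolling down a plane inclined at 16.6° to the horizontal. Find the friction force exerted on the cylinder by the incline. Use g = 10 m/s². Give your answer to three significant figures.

f ≈ 2.74 N

With I = (1/2)MR², the ratio k = I/(MR²) is 0.5.
Translational: Mg sinθ − f = Ma. Rotational about the CM: fR = Iα = kMRa, so f = kMa.
Combining, a = g sinθ/(1+k) and f = kMa = kMg sinθ/(1+k).
f = 0.5 × 2.88 × 10 × sin16.6° / 1.5 ≈ 2.74 N.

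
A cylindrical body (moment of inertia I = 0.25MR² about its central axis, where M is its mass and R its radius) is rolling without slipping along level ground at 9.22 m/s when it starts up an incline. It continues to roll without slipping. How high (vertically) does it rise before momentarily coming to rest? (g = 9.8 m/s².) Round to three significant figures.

h ≈ 5.42 m

Here I = 0.25MR², so the shape factor k = I/(MR²) = 0.25.
Pure rolling means v = ωR; then KE = ½Mv² + ½I(v/R)² = ½(1+k)Mv² = (5/8)Mv².
All of this converts to potential energy at the highest point: (5/8)Mv₀² = Mgh.
Thus h = (1+k)v₀²/(2g) = 1.25 × 9.22² / (2 × 9.8) ≈ 5.42 m.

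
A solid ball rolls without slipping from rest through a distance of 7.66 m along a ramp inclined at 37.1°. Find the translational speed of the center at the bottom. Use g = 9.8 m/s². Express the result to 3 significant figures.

Here I = (2/5)MR², so the shape factor k = I/(MR²) = 0.4.
Since it rolls without slipping, ω = v/R and KE = ½Mv² + ½Iω² = ½(1+k)Mv² = (7/10)Mv².
The vertical drop is h = L sinθ = 7.66 × sin37.1° = 4.621 m.
Setting Mgh = (7/10)Mv² gives v = √(2gh/(1+k)) = √(2·9.8·4.621/1.4) ≈ 8.04 m/s.

v ≈ 8.04 m/s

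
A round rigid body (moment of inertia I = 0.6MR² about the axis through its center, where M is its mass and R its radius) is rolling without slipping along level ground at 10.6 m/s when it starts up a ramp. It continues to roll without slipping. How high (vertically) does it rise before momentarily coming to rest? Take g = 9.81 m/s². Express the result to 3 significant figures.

h ≈ 9.16 m

With I = 0.6MR², the ratio k = I/(MR²) is 0.6.
Pure rolling means v = ωR; then KE = ½Mv² + ½I(v/R)² = ½(1+k)Mv² = (4/5)Mv².
At the top the kinetic energy is zero, so (4/5)Mv₀² = Mgh.
Thus h = (1+k)v₀²/(2g) = 1.6 × 10.6² / (2 × 9.81) ≈ 9.16 m.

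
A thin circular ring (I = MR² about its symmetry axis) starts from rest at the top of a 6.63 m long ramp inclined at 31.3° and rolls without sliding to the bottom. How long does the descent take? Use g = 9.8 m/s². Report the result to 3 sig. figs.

Here I = MR², so the shape factor k = I/(MR²) = 1.
Along the incline Mg sinθ − f = Ma, and torque about the center fR = Iα = kMR²(a/R) gives f = kMa.
Hence a = g sinθ/(1+k) = 9.8×sin31.3°/2 = 2.546 m/s².
Starting from rest, L = ½at², so t = √(2L/a) = √(2×6.63/2.546) ≈ 2.28 s.

t ≈ 2.28 s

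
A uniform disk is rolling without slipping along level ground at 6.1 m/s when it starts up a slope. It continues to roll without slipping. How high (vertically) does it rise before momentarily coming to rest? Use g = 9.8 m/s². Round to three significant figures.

h ≈ 2.85 m

For this body I = (1/2)MR², i.e. k = I/(MR²) = 0.5.
Rolling without slipping gives ω = v/R, so the total kinetic energy is ½Mv² + ½Iω² = ½(1+k)Mv² = (3/4)Mv².
At the top the kinetic energy is zero, so (3/4)Mv₀² = Mgh.
Thus h = (1+k)v₀²/(2g) = 1.5 × 6.1² / (2 × 9.8) ≈ 2.85 m.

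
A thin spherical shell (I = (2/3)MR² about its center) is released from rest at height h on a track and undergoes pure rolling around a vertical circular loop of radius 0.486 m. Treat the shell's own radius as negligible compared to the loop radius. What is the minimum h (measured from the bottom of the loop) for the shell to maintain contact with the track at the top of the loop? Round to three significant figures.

Here I = (2/3)MR², so the shape factor k = I/(MR²) = 2/3.
At the top of the loop, the minimum-contact condition is Mg = Mv_top²/r, so v_top² = gr.
With ω = v/R, the kinetic energy at speed v is ½(1+k)Mv² = (5/6)Mv².
Energy conservation from release (height h) to the top (height 2r): Mgh = Mg(2r) + (5/6)M·gr.
Thus h_min = 2r + (1+k)r/2 = r(2 + 1.667/2) = 0.486 × 2.833 ≈ 1.38 m.

h_min ≈ 1.38 m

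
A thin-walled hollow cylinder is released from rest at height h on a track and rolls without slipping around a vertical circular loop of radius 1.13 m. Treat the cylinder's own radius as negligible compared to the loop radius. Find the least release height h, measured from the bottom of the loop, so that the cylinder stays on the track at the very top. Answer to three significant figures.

h_min ≈ 3.39 m

For this body I = MR², i.e. k = I/(MR²) = 1.
At the top, contact is just lost when gravity alone supplies the centripetal force: Mg = Mv_top²/r, i.e. v_top² = gr.
With ω = v/R, the kinetic energy at speed v is ½(1+k)Mv² = Mv².
Energy conservation from release (height h) to the top (height 2r): Mgh = Mg(2r) + M·gr.
Thus h_min = 2r + (1+k)r/2 = r(2 + 2/2) = 1.13 × 3 ≈ 3.39 m.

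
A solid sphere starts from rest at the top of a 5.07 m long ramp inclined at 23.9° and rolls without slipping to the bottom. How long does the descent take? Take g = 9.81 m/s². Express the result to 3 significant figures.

The moment of inertia is (2/5)MR², giving k ≡ I/(MR²) = 0.4.
Newton's second law down the slope: Mg sinθ − f = Ma. The torque equation fR = Iα (with α = a/R) gives f = kMa.
Hence a = g sinθ/(1+k) = 9.81×sin23.9°/1.4 = 2.839 m/s².
Starting from rest, L = ½at², so t = √(2L/a) = √(2×5.07/2.839) ≈ 1.89 s.

t ≈ 1.89 s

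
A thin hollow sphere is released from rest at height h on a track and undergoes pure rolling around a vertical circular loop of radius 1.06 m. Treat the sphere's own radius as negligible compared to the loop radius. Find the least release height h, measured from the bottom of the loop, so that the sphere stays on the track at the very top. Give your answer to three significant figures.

h_min ≈ 3.00 m

Here I = (2/3)MR², so the shape factor k = I/(MR²) = 2/3.
At the top of the loop, the minimum-contact condition is Mg = Mv_top²/r, so v_top² = gr.
With ω = v/R, the kinetic energy at speed v is ½(1+k)Mv² = (5/6)Mv².
Energy conservation from release (height h) to the top (height 2r): Mgh = Mg(2r) + (5/6)M·gr.
Thus h_min = 2r + (1+k)r/2 = r(2 + 1.667/2) = 1.06 × 2.833 ≈ 3.00 m.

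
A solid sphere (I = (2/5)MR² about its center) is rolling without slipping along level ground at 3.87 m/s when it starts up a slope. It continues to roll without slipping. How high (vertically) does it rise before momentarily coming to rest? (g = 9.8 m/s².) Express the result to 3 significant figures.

Here I = (2/5)MR², so the shape factor k = I/(MR²) = 0.4.
Pure rolling means v = ωR; then KE = ½Mv² + ½I(v/R)² = ½(1+k)Mv² = (7/10)Mv².
All of this converts to potential energy at the highest point: (7/10)Mv₀² = Mgh.
Thus h = (1+k)v₀²/(2g) = 1.4 × 3.87² / (2 × 9.8) ≈ 1.07 m.

h ≈ 1.07 m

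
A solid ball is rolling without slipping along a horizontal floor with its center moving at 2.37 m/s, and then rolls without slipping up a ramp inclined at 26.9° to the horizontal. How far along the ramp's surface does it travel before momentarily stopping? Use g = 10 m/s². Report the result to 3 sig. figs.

d ≈ 0.869 m

For this body I = (2/5)MR², i.e. k = I/(MR²) = 0.4.
The rolling condition ω = v/R makes the rotational term ½I(v/R)² = ½kMv², so KE_total = ½(1+k)Mv² = (7/10)Mv².
Setting this equal to Mgh gives the vertical rise h = (1+k)v₀²/(2g) = 1.4×2.37²/(2×10) = 0.3932 m.
Along the incline, d = h/sinθ = 0.3932/sin26.9° ≈ 0.869 m.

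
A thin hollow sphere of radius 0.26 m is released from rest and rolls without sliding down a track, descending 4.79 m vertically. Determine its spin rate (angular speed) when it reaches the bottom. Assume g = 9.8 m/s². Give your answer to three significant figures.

ω ≈ 28.9 rad/s

With I = (2/3)MR², the ratio k = I/(MR²) is 2/3.
Since it rolls without slipping, ω = v/R and KE = ½Mv² + ½Iω² = ½(1+k)Mv² = (5/6)Mv².
Energy conservation Mgh = ½(1+k)Mv² gives v = √(2gh/(1+k)) = √(2 × 9.8 × 4.79 / 1.667) = 7.505 m/s.
Then ω = v/R = 7.505 / 0.26 ≈ 28.9 rad/s.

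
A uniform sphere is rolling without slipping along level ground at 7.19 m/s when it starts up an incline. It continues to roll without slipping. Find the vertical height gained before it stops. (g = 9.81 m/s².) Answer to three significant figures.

With I = (2/5)MR², the ratio k = I/(MR²) is 0.4.
The rolling condition ω = v/R makes the rotational term ½I(v/R)² = ½kMv², so KE_total = ½(1+k)Mv² = (7/10)Mv².
All of this converts to potential energy at the highest point: (7/10)Mv₀² = Mgh.
Thus h = (1+k)v₀²/(2g) = 1.4 × 7.19² / (2 × 9.81) ≈ 3.69 m.

h ≈ 3.69 m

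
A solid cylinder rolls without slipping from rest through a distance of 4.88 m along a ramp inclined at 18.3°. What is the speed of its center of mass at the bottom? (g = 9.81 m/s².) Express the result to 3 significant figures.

v ≈ 4.48 m/s

With I = (1/2)MR², the ratio k = I/(MR²) is 0.5.
Rolling without slipping gives ω = v/R, so the total kinetic energy is ½Mv² + ½Iω² = ½(1+k)Mv² = (3/4)Mv².
The vertical drop is h = L sinθ = 4.88 × sin18.3° = 1.532 m.
Setting Mgh = (3/4)Mv² gives v = √(2gh/(1+k)) = √(2·9.81·1.532/1.5) ≈ 4.48 m/s.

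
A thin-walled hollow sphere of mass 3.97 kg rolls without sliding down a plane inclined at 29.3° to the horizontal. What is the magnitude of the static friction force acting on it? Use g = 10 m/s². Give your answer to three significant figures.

f ≈ 7.77 N

Here I = (2/3)MR², so the shape factor k = I/(MR²) = 2/3.
Newton's second law down the slope: Mg sinθ − f = Ma. The torque equation fR = Iα (with α = a/R) gives f = kMa.
Combining, a = g sinθ/(1+k) and f = kMa = kMg sinθ/(1+k).
f = (2/3) × 3.97 × 10 × sin29.3° / 1.667 ≈ 7.77 N.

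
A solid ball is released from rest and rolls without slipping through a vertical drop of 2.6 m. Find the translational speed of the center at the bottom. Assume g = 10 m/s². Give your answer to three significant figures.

The moment of inertia is (2/5)MR², giving k ≡ I/(MR²) = 0.4.
The rolling condition ω = v/R makes the rotational term ½I(v/R)² = ½kMv², so KE_total = ½(1+k)Mv² = (7/10)Mv².
Energy conservation: Mgh = (7/10)Mv², so v = √(2gh/(1+k)) = √(2 × 10 × 2.6 / 1.4) ≈ 6.09 m/s.

v ≈ 6.09 m/s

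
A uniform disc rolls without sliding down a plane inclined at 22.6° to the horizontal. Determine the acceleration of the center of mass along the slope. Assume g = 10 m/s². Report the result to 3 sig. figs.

a ≈ 2.56 m/s²

The moment of inertia is (1/2)MR², giving k ≡ I/(MR²) = 0.5.
Newton's second law down the slope: Mg sinθ − f = Ma. The torque equation fR = Iα (with α = a/R) gives f = kMa.
Eliminating f: Mg sinθ = (1+k)Ma, so a = g sinθ/(1+k) = 10 × sin22.6° / 1.5 ≈ 2.56 m/s².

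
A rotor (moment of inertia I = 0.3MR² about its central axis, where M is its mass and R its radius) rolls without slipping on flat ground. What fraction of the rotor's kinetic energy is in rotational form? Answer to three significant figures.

Here I = 0.3MR², so the shape factor k = I/(MR²) = 0.3.
Since ω = v/R, the translational part is ½Mv² and the rotational part is ½I(v/R)² = ½kMv²; the total is ½(1+k)Mv².
The rotational fraction is therefore k/(1+k) = 0.3/1.3 ≈ 0.231.

fraction ≈ 0.231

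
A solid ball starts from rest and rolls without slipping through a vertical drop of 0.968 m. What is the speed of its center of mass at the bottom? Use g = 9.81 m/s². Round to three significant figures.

v ≈ 3.68 m/s

Here I = (2/5)MR², so the shape factor k = I/(MR²) = 0.4.
Pure rolling means v = ωR; then KE = ½Mv² + ½I(v/R)² = ½(1+k)Mv² = (7/10)Mv².
Energy conservation: Mgh = (7/10)Mv², so v = √(2gh/(1+k)) = √(2 × 9.81 × 0.968 / 1.4) ≈ 3.68 m/s.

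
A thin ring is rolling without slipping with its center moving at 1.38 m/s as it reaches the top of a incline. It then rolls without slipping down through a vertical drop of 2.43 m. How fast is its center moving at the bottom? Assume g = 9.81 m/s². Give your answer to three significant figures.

For this body I = MR², i.e. k = I/(MR²) = 1.
Rolling without slipping gives ω = v/R, so the total kinetic energy is ½Mv² + ½Iω² = ½(1+k)Mv² = Mv².
Energy conservation: Mv₀² + Mgh = Mv², so v² = v₀² + 2gh/(1+k).
v = √(1.38² + 2×9.81×2.43/2) = √25.74 ≈ 5.07 m/s.

v ≈ 5.07 m/s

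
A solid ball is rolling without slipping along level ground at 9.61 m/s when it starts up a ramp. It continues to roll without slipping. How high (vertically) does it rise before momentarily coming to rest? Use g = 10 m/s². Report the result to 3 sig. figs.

For this body I = (2/5)MR², i.e. k = I/(MR²) = 0.4.
The rolling condition ω = v/R makes the rotational term ½I(v/R)² = ½kMv², so KE_total = ½(1+k)Mv² = (7/10)Mv².
At the top the kinetic energy is zero, so (7/10)Mv₀² = Mgh.
Thus h = (1+k)v₀²/(2g) = 1.4 × 9.61² / (2 × 10) ≈ 6.46 m.

h ≈ 6.46 m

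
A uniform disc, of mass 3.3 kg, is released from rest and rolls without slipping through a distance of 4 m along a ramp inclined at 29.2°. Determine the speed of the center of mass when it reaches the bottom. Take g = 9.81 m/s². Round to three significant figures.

For this body I = (1/2)MR², i.e. k = I/(MR²) = 0.5.
Pure rolling means v = ωR; then KE = ½Mv² + ½I(v/R)² = ½(1+k)Mv² = (3/4)Mv².
The vertical drop is h = L sinθ = 4 × sin29.2° = 1.951 m.
Energy conservation: Mgh = (3/4)Mv², so v = √(2gh/(1+k)) = √(2 × 9.81 × 1.951 / 1.5) ≈ 5.05 m/s.

v ≈ 5.05 m/s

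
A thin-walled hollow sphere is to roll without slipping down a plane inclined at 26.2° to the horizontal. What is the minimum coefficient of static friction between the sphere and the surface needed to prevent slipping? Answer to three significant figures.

For this body I = (2/3)MR², i.e. k = I/(MR²) = 2/3.
Along the incline Mg sinθ − f = Ma, and torque about the center fR = Iα = kMR²(a/R) gives f = kMa.
These give a = g sinθ/(1+k) and the required friction f = kMg sinθ/(1+k).
With N = Mg cosθ, the no-slip condition f ≤ μN gives μ_min = f/N = k tanθ/(1+k).
μ_min = (2/3) × tan26.2° / 1.667 ≈ 0.197.

μ_min ≈ 0.197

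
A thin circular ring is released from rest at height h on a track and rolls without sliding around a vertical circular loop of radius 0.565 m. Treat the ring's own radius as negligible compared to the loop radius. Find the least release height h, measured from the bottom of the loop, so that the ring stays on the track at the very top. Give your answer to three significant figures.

Here I = MR², so the shape factor k = I/(MR²) = 1.
At the top, contact is just lost when gravity alone supplies the centripetal force: Mg = Mv_top²/r, i.e. v_top² = gr.
With ω = v/R, the kinetic energy at speed v is ½(1+k)Mv² = Mv².
Energy conservation from release (height h) to the top (height 2r): Mgh = Mg(2r) + M·gr.
Thus h_min = 2r + (1+k)r/2 = r(2 + 2/2) = 0.565 × 3 ≈ 1.70 m.

h_min ≈ 1.70 m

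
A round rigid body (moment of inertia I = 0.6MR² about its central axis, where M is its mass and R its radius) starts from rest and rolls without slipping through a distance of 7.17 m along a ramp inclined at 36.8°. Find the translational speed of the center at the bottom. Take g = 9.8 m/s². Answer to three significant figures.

v ≈ 7.25 m/s

For this body I = 0.6MR², i.e. k = I/(MR²) = 0.6.
The rolling condition ω = v/R makes the rotational term ½I(v/R)² = ½kMv², so KE_total = ½(1+k)Mv² = (4/5)Mv².
The vertical drop is h = L sinθ = 7.17 × sin36.8° = 4.295 m.
Energy conservation: Mgh = (4/5)Mv², so v = √(2gh/(1+k)) = √(2 × 9.8 × 4.295 / 1.6) ≈ 7.25 m/s.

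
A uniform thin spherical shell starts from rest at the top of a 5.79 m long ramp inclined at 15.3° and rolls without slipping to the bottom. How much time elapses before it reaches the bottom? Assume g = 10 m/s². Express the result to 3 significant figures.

t ≈ 2.70 s

For this body I = (2/3)MR², i.e. k = I/(MR²) = 2/3.
Translational: Mg sinθ − f = Ma. Rotational about the CM: fR = Iα = kMRa, so f = kMa.
Hence a = g sinθ/(1+k) = 10×sin15.3°/1.667 = 1.583 m/s².
With constant a from rest, t = √(2L/a) = √(2·5.79/1.583) ≈ 2.70 s.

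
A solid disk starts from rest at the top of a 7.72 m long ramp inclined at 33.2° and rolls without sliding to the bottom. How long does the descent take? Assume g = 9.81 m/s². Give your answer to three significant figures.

t ≈ 2.08 s

Here I = (1/2)MR², so the shape factor k = I/(MR²) = 0.5.
Newton's second law down the slope: Mg sinθ − f = Ma. The torque equation fR = Iα (with α = a/R) gives f = kMa.
Hence a = g sinθ/(1+k) = 9.81×sin33.2°/1.5 = 3.581 m/s².
With constant a from rest, t = √(2L/a) = √(2·7.72/3.581) ≈ 2.08 s.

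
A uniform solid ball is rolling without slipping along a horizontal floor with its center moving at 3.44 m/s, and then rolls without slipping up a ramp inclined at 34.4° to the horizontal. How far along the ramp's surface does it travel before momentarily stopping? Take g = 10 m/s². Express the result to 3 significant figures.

With I = (2/5)MR², the ratio k = I/(MR²) is 0.4.
Pure rolling means v = ωR; then KE = ½Mv² + ½I(v/R)² = ½(1+k)Mv² = (7/10)Mv².
Setting this equal to Mgh gives the vertical rise h = (1+k)v₀²/(2g) = 1.4×3.44²/(2×10) = 0.8284 m.
The distance along the slope is d = h/sinθ = 0.8284/sin34.4° ≈ 1.47 m.

d ≈ 1.47 m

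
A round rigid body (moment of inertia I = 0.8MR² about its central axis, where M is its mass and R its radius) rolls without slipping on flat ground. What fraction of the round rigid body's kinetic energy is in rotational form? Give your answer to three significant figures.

fraction ≈ 0.444

For this body I = 0.8MR², i.e. k = I/(MR²) = 0.8.
Since ω = v/R, the translational part is ½Mv² and the rotational part is ½I(v/R)² = ½kMv²; the total is ½(1+k)Mv².
The rotational fraction is therefore k/(1+k) = 0.8/1.8 ≈ 0.444.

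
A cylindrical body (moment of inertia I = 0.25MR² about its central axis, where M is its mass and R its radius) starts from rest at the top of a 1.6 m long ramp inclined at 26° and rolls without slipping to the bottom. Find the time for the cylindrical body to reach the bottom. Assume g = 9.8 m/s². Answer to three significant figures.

Here I = 0.25MR², so the shape factor k = I/(MR²) = 0.25.
Translational: Mg sinθ − f = Ma. Rotational about the CM: fR = Iα = kMRa, so f = kMa.
Hence a = g sinθ/(1+k) = 9.8×sin26°/1.25 = 3.437 m/s².
With constant a from rest, t = √(2L/a) = √(2·1.6/3.437) ≈ 0.965 s.

t ≈ 0.965 s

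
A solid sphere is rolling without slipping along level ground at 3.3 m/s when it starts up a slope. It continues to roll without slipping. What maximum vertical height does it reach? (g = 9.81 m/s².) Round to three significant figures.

Here I = (2/5)MR², so the shape factor k = I/(MR²) = 0.4.
The rolling condition ω = v/R makes the rotational term ½I(v/R)² = ½kMv², so KE_total = ½(1+k)Mv² = (7/10)Mv².
At the top the kinetic energy is zero, so (7/10)Mv₀² = Mgh.
Thus h = (1+k)v₀²/(2g) = 1.4 × 3.3² / (2 × 9.81) ≈ 0.777 m.

h ≈ 0.777 m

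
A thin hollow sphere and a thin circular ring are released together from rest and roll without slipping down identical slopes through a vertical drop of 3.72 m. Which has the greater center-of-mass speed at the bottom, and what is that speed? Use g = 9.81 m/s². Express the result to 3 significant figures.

For rolling without slipping, Mgh = ½(1+k)Mv² where k = I/(MR²), so v = √(2gh/(1+k)).
Thin hollow sphere: k = 2/3, giving v = √(2×9.81×3.72/1.667) = 6.618 m/s.
Thin circular ring: k = 1, giving v = √(2×9.81×3.72/2) = 6.041 m/s.
The smaller k wins: the thin hollow sphere, at ≈ 6.62 m/s.

the thin hollow sphere, at v ≈ 6.62 m/s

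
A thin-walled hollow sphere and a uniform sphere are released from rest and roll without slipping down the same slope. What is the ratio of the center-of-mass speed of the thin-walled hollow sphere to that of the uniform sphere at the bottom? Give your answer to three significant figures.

v_ratio ≈ 0.917

Each satisfies Mgh = ½(1+k)Mv² with k = I/(MR²), so v ∝ 1/√(1+k).
For the thin-walled hollow sphere k = 2/3; for the uniform sphere k = 0.4.
v₁/v₂ = √((1+k₂)/(1+k₁)) = √(1.4/1.667) ≈ 0.917.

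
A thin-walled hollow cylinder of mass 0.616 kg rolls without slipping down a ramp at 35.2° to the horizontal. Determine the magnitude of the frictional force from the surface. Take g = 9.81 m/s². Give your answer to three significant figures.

f ≈ 1.74 N

The moment of inertia is MR², giving k ≡ I/(MR²) = 1.
Along the incline Mg sinθ − f = Ma, and torque about the center fR = Iα = kMR²(a/R) gives f = kMa.
Combining, a = g sinθ/(1+k) and f = kMa = kMg sinθ/(1+k).
f = 1 × 0.616 × 9.81 × sin35.2° / 2 ≈ 1.74 N.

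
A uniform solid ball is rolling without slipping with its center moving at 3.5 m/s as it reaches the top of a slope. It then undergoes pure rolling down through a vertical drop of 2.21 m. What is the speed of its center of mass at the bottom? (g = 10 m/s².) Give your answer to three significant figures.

With I = (2/5)MR², the ratio k = I/(MR²) is 0.4.
Pure rolling means v = ωR; then KE = ½Mv² + ½I(v/R)² = ½(1+k)Mv² = (7/10)Mv².
Energy conservation: (7/10)Mv₀² + Mgh = (7/10)Mv², so v² = v₀² + 2gh/(1+k).
v = √(3.5² + 2×10×2.21/1.4) = √43.82 ≈ 6.62 m/s.

v ≈ 6.62 m/s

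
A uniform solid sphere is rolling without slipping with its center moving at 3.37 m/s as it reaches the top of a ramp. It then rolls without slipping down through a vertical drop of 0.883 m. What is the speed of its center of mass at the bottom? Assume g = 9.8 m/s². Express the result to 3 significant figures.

The moment of inertia is (2/5)MR², giving k ≡ I/(MR²) = 0.4.
Pure rolling means v = ωR; then KE = ½Mv² + ½I(v/R)² = ½(1+k)Mv² = (7/10)Mv².
Energy conservation: (7/10)Mv₀² + Mgh = (7/10)Mv², so v² = v₀² + 2gh/(1+k).
v = √(3.37² + 2×9.8×0.883/1.4) = √23.72 ≈ 4.87 m/s.

v ≈ 4.87 m/s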